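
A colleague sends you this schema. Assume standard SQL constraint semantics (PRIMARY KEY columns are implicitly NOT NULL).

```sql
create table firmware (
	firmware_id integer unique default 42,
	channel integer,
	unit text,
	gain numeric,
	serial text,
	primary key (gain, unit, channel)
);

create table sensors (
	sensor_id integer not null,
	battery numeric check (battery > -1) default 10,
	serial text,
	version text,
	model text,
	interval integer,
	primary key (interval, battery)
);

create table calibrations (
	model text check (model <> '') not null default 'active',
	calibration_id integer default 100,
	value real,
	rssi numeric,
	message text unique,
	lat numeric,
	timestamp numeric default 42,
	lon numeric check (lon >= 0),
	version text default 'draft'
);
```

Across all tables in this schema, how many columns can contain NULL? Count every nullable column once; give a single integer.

firmware: 2 nullable (firmware_id, serial — PK (gain, unit, channel) and explicit NOT NULL columns excluded).
sensors: 3 nullable (serial, version, model — PK (interval, battery) and explicit NOT NULL columns excluded).
calibrations: 8 nullable (calibration_id, value, rssi, message, lat, timestamp, lon, version — PK none and explicit NOT NULL columns excluded).
Total: 2 + 3 + 8 = 13.

13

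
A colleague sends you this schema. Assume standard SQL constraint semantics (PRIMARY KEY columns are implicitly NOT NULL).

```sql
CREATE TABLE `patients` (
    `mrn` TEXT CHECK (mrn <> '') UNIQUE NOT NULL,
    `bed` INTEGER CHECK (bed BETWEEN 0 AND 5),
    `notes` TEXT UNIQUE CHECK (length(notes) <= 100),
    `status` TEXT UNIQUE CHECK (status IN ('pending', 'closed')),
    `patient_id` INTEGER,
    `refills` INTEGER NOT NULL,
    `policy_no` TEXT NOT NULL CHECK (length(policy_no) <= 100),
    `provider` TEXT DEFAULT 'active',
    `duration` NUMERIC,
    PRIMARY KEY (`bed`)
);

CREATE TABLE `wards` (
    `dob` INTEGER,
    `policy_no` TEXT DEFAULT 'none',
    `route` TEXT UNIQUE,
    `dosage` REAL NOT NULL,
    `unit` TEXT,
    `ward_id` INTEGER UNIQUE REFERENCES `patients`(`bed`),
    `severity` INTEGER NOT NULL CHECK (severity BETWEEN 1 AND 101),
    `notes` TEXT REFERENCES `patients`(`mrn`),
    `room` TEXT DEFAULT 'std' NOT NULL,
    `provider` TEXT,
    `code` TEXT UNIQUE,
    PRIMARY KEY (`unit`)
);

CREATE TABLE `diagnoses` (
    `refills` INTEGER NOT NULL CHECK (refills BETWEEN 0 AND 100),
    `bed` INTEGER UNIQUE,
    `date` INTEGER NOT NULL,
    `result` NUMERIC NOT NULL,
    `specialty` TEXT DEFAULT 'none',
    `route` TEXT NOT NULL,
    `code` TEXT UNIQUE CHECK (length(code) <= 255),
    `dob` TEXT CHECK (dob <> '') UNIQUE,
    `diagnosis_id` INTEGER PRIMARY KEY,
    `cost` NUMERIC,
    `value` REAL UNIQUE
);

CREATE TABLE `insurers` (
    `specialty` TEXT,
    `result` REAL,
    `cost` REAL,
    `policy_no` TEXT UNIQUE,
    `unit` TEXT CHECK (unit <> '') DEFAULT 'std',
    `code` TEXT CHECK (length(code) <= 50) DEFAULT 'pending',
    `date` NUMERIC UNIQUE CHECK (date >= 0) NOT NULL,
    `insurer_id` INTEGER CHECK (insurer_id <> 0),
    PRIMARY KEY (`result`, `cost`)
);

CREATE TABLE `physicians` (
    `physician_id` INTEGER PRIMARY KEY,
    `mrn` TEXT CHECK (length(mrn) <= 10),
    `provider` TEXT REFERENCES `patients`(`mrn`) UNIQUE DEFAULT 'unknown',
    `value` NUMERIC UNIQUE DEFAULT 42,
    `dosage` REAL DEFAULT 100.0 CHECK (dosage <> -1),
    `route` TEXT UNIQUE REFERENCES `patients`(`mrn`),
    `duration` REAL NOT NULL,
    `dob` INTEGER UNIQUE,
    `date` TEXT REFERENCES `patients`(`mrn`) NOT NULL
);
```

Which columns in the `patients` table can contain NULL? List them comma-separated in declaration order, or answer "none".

- mrn: declared NOT NULL → not nullable.
- bed: part of the PRIMARY KEY, which implies NOT NULL → not nullable.
- notes: CHECK does not forbid NULL (a CHECK constraint passes when its expression is NULL) → nullable.
- status: CHECK does not forbid NULL (a CHECK constraint passes when its expression is NULL) → nullable.
- patient_id: no NOT NULL constraint applies → nullable.
- refills: declared NOT NULL → not nullable.
- policy_no: declared NOT NULL → not nullable.
- provider: DEFAULT only fills an omitted column; an explicit NULL is still allowed → nullable.
- duration: no NOT NULL constraint applies → nullable.

notes, status, patient_id, provider, duration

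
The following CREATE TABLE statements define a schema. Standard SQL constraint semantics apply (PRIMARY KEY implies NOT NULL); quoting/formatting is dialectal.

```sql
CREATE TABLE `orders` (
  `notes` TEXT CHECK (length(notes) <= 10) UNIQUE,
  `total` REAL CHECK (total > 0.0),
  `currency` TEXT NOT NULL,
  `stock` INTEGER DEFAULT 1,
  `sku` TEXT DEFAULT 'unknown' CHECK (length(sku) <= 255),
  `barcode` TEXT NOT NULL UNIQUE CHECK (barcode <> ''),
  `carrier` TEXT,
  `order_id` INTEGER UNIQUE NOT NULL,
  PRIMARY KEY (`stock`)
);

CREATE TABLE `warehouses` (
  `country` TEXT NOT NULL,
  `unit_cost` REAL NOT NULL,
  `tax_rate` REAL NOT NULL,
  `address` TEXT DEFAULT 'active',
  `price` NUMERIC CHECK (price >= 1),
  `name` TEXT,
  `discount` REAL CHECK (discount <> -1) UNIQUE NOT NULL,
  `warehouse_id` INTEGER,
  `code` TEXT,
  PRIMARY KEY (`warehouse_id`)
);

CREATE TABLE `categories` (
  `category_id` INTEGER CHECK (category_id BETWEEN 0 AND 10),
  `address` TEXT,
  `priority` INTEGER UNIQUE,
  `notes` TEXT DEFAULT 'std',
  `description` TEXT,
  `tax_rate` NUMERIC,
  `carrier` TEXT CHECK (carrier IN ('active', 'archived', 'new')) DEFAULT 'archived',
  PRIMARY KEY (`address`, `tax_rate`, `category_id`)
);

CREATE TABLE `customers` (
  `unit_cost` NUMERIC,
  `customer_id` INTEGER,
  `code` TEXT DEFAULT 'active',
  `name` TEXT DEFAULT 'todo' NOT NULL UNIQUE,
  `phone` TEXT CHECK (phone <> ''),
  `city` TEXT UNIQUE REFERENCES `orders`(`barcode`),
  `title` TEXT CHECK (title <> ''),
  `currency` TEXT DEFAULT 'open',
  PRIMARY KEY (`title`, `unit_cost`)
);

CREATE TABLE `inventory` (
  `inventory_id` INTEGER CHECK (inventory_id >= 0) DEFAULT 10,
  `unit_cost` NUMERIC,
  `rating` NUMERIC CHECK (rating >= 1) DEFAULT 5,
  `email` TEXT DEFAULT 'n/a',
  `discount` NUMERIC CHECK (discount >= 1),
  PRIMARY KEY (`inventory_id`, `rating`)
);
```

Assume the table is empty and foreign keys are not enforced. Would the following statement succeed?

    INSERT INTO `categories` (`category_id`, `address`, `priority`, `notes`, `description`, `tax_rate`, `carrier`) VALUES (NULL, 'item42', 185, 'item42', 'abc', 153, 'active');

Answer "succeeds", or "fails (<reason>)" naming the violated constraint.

fails (NOT NULL on category_id)

category_id is explicitly set to NULL, but category_id is part of the PRIMARY KEY (implied NOT NULL).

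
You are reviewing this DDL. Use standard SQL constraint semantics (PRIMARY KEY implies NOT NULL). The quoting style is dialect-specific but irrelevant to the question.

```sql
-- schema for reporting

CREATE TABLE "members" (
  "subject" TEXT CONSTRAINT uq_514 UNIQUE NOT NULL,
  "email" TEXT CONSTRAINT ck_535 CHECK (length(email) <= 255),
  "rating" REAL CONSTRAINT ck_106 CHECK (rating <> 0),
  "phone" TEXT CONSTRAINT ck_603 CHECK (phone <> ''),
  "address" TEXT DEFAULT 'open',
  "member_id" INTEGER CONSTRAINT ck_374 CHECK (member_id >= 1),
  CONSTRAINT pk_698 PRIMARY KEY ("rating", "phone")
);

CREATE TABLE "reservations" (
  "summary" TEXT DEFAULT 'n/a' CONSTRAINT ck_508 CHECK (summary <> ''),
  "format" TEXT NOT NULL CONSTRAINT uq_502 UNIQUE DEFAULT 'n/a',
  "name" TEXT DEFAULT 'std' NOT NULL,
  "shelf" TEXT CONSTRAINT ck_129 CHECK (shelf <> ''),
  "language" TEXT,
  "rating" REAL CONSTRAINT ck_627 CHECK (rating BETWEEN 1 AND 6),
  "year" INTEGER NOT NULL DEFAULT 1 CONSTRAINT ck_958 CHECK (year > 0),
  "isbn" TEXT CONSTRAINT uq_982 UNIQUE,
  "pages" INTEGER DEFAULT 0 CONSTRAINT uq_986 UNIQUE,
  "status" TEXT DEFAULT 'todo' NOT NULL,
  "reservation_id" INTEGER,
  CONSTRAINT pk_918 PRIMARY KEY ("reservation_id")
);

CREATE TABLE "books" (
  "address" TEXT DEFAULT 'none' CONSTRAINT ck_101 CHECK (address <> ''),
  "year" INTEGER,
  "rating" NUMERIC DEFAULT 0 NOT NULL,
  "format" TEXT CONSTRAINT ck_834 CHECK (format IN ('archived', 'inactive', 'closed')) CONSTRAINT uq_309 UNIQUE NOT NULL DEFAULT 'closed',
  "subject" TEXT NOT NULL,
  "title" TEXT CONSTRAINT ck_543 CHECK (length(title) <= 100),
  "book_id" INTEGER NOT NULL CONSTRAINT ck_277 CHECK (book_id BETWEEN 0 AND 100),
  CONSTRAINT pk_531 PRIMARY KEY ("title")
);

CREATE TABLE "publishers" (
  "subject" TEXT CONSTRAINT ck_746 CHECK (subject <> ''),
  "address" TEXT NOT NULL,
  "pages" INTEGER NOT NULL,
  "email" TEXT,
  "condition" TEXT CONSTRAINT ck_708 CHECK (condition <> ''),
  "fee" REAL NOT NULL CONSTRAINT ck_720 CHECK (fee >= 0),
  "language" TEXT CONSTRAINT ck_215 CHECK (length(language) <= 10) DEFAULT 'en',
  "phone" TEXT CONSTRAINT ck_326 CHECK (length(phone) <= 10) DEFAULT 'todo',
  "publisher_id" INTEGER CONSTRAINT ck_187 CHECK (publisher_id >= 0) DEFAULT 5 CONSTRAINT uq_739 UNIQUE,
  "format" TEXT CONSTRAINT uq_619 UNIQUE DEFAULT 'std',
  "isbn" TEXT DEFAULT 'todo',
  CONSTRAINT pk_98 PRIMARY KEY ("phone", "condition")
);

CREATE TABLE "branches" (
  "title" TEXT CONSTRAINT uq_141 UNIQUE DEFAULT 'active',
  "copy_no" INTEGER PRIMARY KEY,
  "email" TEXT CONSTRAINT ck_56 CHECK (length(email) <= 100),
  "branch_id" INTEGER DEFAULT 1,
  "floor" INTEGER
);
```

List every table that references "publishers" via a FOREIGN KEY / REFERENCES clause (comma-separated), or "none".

No REFERENCES clause anywhere in the schema names publishers.

none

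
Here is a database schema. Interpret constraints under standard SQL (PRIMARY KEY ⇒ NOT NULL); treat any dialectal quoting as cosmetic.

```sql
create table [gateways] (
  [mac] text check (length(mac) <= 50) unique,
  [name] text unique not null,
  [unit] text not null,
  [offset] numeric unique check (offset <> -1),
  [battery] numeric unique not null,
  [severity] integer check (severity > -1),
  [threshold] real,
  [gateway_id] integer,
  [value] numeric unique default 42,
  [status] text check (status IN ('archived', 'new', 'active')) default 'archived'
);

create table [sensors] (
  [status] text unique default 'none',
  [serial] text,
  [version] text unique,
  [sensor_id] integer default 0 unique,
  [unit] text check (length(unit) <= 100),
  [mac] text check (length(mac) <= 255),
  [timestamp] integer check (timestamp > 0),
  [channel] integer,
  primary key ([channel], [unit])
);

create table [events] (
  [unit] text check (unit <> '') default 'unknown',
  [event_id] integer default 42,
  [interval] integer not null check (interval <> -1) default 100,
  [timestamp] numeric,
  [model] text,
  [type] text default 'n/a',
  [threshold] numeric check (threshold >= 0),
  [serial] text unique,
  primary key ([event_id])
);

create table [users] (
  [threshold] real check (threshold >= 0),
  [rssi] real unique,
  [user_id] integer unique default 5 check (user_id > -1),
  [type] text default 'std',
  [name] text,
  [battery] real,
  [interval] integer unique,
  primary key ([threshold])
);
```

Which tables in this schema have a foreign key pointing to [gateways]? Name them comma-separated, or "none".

No REFERENCES clause anywhere in the schema names gateways.

none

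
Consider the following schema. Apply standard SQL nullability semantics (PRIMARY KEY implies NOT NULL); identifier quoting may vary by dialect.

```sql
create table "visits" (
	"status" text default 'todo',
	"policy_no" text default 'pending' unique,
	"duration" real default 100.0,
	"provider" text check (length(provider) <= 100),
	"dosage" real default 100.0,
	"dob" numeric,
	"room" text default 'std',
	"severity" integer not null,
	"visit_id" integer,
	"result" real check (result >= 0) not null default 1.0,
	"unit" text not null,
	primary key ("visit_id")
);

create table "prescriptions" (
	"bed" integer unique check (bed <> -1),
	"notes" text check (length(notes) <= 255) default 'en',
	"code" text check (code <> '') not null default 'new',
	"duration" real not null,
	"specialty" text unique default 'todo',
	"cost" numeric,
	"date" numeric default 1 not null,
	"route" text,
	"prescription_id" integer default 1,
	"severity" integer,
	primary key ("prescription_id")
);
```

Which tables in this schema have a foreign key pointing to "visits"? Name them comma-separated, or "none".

none

No REFERENCES clause anywhere in the schema names visits.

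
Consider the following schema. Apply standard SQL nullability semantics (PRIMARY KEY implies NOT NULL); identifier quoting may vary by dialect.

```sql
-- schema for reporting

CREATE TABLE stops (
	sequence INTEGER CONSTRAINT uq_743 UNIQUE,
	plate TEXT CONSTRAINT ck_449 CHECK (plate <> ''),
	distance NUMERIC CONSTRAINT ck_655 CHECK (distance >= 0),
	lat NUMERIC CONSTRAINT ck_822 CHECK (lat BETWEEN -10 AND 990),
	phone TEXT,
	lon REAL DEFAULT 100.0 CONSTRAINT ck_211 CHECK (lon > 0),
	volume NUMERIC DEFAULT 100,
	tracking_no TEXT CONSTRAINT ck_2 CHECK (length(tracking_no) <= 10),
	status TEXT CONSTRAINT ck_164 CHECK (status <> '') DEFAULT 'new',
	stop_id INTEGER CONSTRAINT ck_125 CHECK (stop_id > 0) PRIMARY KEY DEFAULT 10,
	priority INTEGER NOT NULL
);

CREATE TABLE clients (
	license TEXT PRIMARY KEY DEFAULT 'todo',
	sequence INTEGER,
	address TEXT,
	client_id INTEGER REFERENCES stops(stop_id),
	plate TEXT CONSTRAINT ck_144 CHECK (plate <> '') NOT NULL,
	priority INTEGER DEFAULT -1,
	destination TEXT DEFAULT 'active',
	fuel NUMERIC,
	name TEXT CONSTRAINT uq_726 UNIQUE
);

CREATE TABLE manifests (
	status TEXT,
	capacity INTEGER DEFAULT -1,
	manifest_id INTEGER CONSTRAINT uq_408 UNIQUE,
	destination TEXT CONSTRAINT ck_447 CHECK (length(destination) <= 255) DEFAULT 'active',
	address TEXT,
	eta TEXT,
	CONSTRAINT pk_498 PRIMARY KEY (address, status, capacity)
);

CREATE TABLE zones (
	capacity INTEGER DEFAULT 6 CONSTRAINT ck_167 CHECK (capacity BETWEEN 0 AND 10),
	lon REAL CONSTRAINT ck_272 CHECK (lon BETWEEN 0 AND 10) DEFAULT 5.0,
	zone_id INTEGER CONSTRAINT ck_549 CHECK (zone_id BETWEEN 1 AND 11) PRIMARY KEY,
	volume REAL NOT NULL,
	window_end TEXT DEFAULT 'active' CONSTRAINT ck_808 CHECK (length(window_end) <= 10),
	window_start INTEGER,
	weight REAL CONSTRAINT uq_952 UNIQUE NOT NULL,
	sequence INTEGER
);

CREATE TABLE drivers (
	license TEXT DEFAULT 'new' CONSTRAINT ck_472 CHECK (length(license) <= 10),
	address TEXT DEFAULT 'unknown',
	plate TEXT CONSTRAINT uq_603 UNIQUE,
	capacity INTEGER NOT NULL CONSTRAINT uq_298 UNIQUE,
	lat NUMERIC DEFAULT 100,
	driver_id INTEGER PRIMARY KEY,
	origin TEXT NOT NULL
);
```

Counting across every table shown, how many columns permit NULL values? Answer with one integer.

28

stops: 9 nullable (sequence, plate, distance, lat, phone, lon, volume, tracking_no, status — PK (stop_id) and explicit NOT NULL columns excluded).
clients: 7 nullable (sequence, address, client_id, priority, destination, fuel, name — PK (license) and explicit NOT NULL columns excluded).
manifests: 3 nullable (manifest_id, destination, eta — PK (address, status, capacity) and explicit NOT NULL columns excluded).
zones: 5 nullable (capacity, lon, window_end, window_start, sequence — PK (zone_id) and explicit NOT NULL columns excluded).
drivers: 4 nullable (license, address, plate, lat — PK (driver_id) and explicit NOT NULL columns excluded).
Total: 9 + 7 + 3 + 5 + 4 = 28.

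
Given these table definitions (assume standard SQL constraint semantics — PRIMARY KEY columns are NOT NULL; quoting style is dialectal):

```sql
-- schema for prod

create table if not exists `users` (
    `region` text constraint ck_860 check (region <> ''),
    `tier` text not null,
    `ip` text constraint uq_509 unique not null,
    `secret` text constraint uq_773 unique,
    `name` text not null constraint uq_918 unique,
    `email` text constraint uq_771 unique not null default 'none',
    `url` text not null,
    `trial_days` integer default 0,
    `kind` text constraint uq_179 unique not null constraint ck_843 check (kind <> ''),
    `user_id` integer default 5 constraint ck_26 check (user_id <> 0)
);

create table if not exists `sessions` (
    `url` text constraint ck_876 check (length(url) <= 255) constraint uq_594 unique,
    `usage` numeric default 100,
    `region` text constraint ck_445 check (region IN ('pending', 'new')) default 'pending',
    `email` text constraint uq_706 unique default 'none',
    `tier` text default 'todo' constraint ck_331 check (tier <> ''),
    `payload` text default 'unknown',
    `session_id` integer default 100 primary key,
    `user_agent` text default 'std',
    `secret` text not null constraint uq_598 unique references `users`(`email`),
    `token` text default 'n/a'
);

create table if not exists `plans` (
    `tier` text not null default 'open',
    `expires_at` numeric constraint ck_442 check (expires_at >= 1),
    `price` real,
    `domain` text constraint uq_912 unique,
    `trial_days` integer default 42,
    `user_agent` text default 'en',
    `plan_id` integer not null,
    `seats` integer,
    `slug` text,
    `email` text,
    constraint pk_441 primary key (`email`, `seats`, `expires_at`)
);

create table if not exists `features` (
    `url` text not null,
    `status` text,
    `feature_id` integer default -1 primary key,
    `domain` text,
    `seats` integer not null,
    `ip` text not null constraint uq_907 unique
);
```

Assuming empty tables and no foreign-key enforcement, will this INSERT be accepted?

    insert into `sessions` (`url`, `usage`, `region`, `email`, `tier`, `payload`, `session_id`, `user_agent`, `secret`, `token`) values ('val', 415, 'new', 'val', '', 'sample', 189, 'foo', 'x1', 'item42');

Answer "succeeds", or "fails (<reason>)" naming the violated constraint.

The value '' for tier violates CHECK (tier <> '').

fails (CHECK on tier)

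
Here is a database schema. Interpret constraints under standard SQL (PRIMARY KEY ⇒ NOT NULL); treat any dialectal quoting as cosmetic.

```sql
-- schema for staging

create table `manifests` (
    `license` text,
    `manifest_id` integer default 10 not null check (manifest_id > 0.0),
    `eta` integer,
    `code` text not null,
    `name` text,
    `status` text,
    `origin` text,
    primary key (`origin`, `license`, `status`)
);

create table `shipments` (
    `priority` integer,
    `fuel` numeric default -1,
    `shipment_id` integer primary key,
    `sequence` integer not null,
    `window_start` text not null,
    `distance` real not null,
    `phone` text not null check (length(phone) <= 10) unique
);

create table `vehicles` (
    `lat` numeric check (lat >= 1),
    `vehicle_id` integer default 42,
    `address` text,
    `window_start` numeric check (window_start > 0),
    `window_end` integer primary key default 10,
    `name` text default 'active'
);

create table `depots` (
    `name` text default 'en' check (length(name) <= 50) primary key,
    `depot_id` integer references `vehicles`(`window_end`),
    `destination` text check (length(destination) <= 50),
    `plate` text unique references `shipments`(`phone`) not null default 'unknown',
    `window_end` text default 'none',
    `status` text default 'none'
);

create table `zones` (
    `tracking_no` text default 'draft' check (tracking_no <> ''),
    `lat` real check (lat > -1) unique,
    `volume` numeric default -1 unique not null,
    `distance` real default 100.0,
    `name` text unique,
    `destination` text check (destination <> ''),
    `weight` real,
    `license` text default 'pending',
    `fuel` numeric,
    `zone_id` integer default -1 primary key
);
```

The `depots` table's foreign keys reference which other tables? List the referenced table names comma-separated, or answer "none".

- depot_id REFERENCES vehicles(window_end).
- plate REFERENCES shipments(phone).

vehicles, shipments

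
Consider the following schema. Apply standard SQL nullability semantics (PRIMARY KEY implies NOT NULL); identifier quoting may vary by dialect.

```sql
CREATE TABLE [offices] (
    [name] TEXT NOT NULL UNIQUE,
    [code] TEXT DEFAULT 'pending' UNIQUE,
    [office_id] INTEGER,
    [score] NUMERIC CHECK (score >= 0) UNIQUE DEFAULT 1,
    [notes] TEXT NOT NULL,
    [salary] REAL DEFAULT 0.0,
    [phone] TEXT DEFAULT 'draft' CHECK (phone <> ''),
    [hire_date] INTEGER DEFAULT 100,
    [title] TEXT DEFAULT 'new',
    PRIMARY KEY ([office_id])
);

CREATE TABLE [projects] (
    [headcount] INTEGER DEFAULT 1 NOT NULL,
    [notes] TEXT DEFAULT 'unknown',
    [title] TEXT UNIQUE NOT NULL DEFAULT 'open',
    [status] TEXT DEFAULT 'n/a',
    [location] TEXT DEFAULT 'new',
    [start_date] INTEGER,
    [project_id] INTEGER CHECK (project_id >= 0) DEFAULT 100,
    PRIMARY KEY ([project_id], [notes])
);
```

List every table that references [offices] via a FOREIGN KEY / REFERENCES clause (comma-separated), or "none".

none

No REFERENCES clause anywhere in the schema names offices.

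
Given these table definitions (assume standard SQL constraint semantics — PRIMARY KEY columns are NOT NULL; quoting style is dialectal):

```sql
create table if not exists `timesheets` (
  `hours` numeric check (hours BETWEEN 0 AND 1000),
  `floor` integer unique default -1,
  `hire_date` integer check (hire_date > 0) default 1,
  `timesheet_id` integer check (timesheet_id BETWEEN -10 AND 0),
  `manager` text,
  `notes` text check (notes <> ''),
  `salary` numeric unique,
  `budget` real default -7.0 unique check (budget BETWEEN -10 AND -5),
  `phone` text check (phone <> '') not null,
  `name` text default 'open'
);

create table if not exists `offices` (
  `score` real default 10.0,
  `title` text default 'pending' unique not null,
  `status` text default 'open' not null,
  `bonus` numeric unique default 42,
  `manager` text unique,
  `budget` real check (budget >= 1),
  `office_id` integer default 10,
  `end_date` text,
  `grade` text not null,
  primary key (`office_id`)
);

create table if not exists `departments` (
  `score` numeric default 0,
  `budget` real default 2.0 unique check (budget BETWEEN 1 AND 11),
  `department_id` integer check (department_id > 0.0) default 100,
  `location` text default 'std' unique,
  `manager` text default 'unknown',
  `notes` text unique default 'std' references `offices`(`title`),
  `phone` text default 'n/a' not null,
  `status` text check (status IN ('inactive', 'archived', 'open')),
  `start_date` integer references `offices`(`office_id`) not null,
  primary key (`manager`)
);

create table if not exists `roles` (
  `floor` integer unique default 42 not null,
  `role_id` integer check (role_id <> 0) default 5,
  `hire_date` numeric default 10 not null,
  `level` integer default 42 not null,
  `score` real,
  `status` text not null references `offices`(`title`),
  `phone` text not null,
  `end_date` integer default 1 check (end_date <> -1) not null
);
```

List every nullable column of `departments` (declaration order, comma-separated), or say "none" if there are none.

- score: DEFAULT only fills an omitted column; an explicit NULL is still allowed → nullable.
- budget: CHECK does not forbid NULL (a CHECK constraint passes when its expression is NULL) → nullable.
- department_id: CHECK does not forbid NULL (a CHECK constraint passes when its expression is NULL) → nullable.
- location: UNIQUE does not imply NOT NULL → nullable.
- manager: part of the PRIMARY KEY, which implies NOT NULL → not nullable.
- notes: a foreign key column may be NULL unless separately constrained → nullable.
- phone: declared NOT NULL → not nullable.
- status: CHECK does not forbid NULL (a CHECK constraint passes when its expression is NULL) → nullable.
- start_date: declared NOT NULL → not nullable.

score, budget, department_id, location, notes, status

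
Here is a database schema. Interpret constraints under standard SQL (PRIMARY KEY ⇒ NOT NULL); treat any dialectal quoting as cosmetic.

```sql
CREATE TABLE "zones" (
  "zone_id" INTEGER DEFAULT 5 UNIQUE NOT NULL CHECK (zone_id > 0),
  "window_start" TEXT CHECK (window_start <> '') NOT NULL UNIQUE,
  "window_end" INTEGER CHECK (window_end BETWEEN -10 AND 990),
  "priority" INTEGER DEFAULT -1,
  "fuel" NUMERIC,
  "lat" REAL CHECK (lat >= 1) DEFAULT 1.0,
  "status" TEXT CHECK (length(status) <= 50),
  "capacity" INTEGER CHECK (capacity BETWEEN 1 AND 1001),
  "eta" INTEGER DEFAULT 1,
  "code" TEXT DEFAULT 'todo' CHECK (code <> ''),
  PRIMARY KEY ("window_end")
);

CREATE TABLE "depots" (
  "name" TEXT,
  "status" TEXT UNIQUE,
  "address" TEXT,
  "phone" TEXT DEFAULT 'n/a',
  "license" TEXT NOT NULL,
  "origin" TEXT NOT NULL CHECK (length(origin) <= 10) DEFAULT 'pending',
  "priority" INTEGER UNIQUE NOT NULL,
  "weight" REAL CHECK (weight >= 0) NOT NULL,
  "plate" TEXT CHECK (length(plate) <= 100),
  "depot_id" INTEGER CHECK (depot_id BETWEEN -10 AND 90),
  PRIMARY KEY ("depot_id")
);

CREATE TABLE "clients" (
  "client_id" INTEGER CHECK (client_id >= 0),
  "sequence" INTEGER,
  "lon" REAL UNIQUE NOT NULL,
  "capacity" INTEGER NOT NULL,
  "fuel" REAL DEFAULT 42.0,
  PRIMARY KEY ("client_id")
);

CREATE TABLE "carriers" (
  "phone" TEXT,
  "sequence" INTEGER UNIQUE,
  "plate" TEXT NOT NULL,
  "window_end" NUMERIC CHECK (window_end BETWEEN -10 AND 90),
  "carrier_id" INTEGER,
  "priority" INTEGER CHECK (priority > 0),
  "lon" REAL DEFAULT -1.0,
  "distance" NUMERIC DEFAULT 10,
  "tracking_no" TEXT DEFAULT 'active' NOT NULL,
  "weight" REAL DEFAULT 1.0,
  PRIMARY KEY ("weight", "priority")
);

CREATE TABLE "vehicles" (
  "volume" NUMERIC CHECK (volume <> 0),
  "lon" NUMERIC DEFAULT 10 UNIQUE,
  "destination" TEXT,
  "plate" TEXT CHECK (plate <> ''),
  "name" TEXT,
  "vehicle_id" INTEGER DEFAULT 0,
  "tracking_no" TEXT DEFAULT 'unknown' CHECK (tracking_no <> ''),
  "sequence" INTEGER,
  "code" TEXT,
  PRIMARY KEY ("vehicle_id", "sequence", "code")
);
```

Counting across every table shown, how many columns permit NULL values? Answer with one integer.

26

zones: 7 nullable (priority, fuel, lat, status, capacity, eta, code — PK (window_end) and explicit NOT NULL columns excluded).
depots: 5 nullable (name, status, address, phone, plate — PK (depot_id) and explicit NOT NULL columns excluded).
clients: 2 nullable (sequence, fuel — PK (client_id) and explicit NOT NULL columns excluded).
carriers: 6 nullable (phone, sequence, window_end, carrier_id, lon, distance — PK (weight, priority) and explicit NOT NULL columns excluded).
vehicles: 6 nullable (volume, lon, destination, plate, name, tracking_no — PK (vehicle_id, sequence, code) and explicit NOT NULL columns excluded).
Total: 7 + 5 + 2 + 6 + 6 = 26.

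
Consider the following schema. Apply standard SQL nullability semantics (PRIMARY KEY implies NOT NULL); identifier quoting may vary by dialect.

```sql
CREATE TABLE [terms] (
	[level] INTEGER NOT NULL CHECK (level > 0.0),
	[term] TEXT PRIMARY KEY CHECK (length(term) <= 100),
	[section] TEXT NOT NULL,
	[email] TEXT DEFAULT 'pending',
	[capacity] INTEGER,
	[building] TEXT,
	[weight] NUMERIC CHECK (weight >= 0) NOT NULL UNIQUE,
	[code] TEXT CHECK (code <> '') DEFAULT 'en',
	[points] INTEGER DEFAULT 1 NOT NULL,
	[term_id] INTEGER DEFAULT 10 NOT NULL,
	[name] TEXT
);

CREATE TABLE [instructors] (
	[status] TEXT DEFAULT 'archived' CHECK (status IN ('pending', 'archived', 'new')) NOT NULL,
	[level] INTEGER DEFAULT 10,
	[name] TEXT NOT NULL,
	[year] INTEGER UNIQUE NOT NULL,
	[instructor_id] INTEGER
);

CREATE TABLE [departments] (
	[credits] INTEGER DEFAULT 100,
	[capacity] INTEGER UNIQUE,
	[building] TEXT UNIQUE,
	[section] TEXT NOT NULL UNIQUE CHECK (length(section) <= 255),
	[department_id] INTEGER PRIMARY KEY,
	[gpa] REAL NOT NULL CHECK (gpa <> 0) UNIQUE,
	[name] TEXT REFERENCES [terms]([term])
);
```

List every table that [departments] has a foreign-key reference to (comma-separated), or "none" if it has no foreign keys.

terms

- name REFERENCES terms(term).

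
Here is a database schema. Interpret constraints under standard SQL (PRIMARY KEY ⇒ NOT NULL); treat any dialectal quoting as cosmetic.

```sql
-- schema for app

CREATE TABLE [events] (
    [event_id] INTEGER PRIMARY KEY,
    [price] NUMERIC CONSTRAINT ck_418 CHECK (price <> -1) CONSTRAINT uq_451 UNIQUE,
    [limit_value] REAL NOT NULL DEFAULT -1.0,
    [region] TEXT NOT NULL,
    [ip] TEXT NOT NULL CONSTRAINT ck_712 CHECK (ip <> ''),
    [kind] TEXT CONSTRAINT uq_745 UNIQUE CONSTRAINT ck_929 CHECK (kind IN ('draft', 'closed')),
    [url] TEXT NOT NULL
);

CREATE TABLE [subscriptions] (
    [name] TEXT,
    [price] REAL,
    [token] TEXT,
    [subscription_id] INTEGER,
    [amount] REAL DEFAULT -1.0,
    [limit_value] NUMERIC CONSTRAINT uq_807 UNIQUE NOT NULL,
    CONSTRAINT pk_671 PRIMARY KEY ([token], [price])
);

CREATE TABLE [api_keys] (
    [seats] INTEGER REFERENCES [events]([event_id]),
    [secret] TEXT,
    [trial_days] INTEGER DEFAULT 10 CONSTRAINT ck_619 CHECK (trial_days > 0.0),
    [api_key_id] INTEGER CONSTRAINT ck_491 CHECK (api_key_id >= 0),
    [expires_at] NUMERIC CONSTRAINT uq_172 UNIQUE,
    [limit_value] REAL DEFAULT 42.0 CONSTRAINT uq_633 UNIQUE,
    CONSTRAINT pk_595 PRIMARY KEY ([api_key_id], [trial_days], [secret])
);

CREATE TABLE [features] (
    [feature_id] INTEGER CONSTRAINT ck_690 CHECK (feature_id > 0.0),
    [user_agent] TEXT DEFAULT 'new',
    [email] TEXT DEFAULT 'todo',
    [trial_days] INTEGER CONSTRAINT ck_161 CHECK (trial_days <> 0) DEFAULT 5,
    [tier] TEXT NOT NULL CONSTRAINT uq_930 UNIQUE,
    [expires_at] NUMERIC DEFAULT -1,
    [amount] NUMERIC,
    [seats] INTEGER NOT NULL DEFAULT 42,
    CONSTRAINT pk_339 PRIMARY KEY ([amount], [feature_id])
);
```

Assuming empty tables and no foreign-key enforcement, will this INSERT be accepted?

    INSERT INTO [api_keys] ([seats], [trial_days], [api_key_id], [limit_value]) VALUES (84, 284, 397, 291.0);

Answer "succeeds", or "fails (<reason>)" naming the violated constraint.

secret is omitted from the column list and has no DEFAULT, so it would receive NULL.
But secret is part of the PRIMARY KEY (implied NOT NULL).

fails (NOT NULL on secret)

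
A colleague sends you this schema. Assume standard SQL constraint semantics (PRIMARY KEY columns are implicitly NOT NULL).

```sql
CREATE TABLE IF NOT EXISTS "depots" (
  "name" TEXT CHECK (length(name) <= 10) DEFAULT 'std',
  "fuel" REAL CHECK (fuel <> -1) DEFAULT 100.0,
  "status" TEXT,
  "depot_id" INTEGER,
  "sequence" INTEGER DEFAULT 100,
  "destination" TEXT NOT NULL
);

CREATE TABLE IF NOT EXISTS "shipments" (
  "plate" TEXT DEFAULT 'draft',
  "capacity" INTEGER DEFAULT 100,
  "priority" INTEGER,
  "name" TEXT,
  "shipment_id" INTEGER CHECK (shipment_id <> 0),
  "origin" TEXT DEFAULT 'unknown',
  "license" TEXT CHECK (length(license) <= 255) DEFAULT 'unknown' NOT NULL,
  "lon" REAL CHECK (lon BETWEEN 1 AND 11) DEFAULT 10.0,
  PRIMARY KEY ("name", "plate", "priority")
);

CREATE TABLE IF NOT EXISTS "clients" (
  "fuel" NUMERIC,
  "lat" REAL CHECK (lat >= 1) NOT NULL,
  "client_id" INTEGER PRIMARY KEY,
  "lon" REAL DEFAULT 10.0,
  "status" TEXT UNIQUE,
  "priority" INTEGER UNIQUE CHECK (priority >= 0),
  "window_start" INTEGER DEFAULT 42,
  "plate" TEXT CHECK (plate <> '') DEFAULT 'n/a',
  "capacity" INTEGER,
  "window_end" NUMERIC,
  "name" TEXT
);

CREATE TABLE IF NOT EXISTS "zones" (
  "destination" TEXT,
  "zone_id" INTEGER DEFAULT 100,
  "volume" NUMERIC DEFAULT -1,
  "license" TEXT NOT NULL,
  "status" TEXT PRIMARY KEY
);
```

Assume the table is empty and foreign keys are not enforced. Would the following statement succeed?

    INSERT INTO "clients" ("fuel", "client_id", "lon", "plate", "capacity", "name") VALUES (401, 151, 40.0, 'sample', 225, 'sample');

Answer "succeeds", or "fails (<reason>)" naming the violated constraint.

lat is omitted from the column list and has no DEFAULT, so it would receive NULL.
But lat is declared NOT NULL.

fails (NOT NULL on lat)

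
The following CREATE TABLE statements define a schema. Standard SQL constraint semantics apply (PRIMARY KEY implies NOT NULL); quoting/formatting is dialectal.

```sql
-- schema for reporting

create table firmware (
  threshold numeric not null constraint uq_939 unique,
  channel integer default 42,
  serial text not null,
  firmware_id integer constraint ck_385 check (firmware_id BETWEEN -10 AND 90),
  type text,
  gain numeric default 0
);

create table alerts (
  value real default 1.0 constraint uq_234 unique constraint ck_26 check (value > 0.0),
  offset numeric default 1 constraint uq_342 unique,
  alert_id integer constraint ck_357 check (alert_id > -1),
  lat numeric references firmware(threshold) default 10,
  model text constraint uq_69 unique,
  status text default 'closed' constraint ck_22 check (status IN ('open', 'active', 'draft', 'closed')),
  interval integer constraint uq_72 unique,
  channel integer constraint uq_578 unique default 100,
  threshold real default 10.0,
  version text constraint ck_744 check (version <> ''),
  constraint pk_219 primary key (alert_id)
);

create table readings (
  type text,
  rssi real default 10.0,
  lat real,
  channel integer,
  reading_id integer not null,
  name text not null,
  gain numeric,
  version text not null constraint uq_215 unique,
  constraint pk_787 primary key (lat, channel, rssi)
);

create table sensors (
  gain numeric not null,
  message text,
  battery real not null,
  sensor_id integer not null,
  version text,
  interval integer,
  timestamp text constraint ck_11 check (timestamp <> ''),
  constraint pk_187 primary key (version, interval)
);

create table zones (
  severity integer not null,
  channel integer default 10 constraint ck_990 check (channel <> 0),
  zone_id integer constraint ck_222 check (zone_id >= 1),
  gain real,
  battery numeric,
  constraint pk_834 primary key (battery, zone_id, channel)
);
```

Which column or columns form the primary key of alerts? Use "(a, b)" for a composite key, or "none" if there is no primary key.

alert_id

alert_id is declared PRIMARY KEY as a table-level PRIMARY KEY clause.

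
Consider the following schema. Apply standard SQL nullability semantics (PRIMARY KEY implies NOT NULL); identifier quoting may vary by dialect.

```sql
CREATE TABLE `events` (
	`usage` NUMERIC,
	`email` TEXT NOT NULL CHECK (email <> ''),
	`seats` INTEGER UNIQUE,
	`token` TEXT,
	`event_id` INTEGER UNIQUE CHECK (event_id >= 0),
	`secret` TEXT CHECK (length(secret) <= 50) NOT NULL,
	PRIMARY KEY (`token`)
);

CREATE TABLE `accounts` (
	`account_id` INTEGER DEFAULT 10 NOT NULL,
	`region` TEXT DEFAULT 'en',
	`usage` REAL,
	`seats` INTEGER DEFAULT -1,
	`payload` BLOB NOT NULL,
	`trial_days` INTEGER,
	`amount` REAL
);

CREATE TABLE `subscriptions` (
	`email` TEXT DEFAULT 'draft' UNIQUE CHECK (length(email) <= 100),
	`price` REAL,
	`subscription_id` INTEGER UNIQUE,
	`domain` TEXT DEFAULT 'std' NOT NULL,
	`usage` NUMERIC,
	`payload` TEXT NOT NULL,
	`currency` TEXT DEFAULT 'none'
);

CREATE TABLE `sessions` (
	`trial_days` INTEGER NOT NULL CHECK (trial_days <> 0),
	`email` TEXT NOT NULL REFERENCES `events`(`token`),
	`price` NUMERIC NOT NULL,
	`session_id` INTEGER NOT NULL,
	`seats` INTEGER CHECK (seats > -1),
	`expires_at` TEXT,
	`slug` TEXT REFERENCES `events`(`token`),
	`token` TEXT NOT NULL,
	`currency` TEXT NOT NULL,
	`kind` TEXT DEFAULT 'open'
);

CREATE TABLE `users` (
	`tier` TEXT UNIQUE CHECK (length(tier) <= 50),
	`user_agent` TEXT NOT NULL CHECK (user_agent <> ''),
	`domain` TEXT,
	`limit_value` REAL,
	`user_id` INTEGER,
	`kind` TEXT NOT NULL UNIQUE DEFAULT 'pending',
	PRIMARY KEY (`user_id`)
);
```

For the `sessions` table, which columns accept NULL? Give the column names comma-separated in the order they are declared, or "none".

- trial_days: declared NOT NULL → not nullable.
- email: declared NOT NULL → not nullable.
- price: declared NOT NULL → not nullable.
- session_id: declared NOT NULL → not nullable.
- seats: CHECK does not forbid NULL (a CHECK constraint passes when its expression is NULL) → nullable.
- expires_at: no NOT NULL constraint applies → nullable.
- slug: a foreign key column may be NULL unless separately constrained → nullable.
- token: declared NOT NULL → not nullable.
- currency: declared NOT NULL → not nullable.
- kind: DEFAULT only fills an omitted column; an explicit NULL is still allowed → nullable.

seats, expires_at, slug, kind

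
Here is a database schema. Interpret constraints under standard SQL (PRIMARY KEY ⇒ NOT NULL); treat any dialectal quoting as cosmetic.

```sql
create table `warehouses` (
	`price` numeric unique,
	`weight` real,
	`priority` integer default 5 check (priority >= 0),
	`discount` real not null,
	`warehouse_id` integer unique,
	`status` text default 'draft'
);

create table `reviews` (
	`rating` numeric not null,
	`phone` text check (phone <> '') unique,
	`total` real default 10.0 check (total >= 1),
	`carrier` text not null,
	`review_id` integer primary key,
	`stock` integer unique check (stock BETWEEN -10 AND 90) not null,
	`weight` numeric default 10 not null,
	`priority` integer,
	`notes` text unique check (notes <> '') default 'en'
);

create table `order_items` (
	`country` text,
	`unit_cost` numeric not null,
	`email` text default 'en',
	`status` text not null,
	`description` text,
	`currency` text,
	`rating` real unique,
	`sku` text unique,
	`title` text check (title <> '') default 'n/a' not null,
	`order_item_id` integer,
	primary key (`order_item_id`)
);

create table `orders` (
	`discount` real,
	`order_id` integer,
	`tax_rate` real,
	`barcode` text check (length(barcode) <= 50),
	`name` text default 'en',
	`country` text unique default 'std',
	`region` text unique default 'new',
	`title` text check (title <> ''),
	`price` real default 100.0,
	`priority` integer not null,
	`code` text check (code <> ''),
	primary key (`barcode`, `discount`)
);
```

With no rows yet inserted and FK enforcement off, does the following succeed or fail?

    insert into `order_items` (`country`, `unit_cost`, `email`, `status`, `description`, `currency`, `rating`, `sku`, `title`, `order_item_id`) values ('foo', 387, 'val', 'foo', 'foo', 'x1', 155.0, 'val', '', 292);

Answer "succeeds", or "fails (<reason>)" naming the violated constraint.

fails (CHECK on title)

The value '' for title violates CHECK (title <> '').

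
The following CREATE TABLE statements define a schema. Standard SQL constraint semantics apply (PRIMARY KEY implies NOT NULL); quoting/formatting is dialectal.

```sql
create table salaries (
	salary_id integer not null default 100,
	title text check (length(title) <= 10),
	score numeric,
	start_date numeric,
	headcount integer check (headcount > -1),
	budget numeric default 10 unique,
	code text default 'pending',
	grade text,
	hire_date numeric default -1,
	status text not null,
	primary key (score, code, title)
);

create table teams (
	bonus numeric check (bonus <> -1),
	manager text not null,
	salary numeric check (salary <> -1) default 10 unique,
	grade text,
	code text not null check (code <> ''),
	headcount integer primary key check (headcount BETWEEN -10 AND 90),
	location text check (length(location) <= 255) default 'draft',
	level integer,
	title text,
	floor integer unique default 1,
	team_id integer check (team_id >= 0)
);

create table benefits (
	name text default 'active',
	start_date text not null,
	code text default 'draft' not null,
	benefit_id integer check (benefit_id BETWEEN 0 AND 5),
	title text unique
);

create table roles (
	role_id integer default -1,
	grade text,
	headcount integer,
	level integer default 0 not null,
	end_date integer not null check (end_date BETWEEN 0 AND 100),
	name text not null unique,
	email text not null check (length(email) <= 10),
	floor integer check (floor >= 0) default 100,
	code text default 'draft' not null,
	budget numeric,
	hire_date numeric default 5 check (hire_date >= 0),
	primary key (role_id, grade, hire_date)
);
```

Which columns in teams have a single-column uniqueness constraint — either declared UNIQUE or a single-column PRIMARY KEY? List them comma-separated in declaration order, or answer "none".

salary, headcount, floor

- bonus: no UNIQUE or single-column PK constraint.
- manager: no UNIQUE or single-column PK constraint.
- salary: declared UNIQUE → unique.
- grade: no UNIQUE or single-column PK constraint.
- code: no UNIQUE or single-column PK constraint.
- headcount: single-column PRIMARY KEY → unique.
- location: no UNIQUE or single-column PK constraint.
- level: no UNIQUE or single-column PK constraint.
- title: no UNIQUE or single-column PK constraint.
- floor: declared UNIQUE → unique.
- team_id: no UNIQUE or single-column PK constraint.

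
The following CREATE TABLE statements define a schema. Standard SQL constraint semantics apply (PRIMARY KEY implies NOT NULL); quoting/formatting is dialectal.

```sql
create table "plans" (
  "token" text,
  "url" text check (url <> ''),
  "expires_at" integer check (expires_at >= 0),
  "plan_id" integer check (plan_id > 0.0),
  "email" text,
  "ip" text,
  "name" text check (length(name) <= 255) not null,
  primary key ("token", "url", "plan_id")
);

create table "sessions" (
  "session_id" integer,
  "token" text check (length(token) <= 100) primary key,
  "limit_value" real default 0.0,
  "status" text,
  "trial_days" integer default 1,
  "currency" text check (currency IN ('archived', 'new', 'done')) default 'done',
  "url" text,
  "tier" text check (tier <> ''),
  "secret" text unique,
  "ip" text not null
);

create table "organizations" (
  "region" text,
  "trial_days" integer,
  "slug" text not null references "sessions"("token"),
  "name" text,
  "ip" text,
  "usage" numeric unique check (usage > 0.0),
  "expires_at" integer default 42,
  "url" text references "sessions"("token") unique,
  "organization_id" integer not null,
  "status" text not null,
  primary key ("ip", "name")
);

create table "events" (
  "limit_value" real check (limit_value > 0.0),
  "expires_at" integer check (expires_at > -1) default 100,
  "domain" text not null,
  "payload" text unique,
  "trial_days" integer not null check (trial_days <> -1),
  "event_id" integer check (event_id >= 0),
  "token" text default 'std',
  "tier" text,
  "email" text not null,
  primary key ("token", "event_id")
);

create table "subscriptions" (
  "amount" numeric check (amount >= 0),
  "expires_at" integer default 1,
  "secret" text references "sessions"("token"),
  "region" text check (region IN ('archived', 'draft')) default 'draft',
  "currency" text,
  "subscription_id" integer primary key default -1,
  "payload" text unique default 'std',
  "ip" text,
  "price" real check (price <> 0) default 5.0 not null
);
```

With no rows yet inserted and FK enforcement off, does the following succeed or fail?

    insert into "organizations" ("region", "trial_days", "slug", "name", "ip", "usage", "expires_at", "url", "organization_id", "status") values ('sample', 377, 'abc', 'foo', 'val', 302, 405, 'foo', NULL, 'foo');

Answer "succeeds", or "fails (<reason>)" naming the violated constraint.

fails (NOT NULL on organization_id)

organization_id is explicitly set to NULL, but organization_id is declared NOT NULL.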